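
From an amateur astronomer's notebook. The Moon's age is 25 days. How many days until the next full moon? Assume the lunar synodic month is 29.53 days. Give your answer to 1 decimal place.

19.3 days

Full moon is 0.5 of the way through the cycle: age 0.5 × 29.53 = 14.765 d.
Already past this cycle's full moon; the next is at 14.765 + 29.53 = 44.295 d, so 44.295 − 25 = 19.295 days.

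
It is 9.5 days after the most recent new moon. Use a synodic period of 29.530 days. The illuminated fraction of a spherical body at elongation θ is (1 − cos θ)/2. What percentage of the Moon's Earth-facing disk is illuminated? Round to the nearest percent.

The Moon has covered 9.5/29.530 of its cycle, so θ ≈ 360° × 9.5/29.530 = 115.8°.
Illuminated fraction = (1 − cos 115.8°)/2 = (1 − (-0.435))/2 ≈ 0.718, so 72%.

72%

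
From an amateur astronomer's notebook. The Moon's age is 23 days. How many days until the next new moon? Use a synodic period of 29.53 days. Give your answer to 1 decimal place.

One full lunation from the last new moon is 29.53 d; remaining = 29.53 − 23 = 6.530 d.

6.5 days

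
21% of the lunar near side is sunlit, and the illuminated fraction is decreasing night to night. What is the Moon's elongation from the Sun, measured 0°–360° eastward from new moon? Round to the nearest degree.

cos θ = 1 − 2f = 0.580, giving a principal value of 54.5°.
Waning ⇒ past full, so θ = 360° − 54.5° = 305.5°.

305°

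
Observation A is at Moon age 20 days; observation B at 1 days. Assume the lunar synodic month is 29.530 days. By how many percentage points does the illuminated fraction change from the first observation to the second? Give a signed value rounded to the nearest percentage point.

First observation: θ = 360°·20/29.530 = 243.8°, so f = 0.721.
Second observation: θ = 12.2°, f = 0.011.
Δf = 0.011 − 0.721 = -0.709, i.e. -71 pp.

-71 pp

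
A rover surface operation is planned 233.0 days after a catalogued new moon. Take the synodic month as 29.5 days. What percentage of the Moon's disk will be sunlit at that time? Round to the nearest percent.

Reduce mod P: 233.0 − 7×29.5 = 26.50 d into the current lunation.
The Moon has covered 26.50/29.5 of its cycle, so θ ≈ 360° × 26.50/29.5 = 323.4°.
Illuminated fraction = (1 − cos 323.4°)/2 = (1 − 0.803)/2 ≈ 0.099, so 10%.

10%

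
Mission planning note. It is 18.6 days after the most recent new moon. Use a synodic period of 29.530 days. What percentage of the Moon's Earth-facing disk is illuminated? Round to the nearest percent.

Phase angle: θ = 360°·(18.6 d)/(29.530 d) = 226.8°.
Illuminated fraction = (1 − cos 226.8°)/2 = (1 − (-0.685))/2 ≈ 0.843, so 84%.

84%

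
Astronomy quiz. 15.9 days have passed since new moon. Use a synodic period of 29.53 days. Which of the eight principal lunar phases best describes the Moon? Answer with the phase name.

θ ≈ 360° × 15.9/29.53 = 194°, which falls in the full moon sector.

full moon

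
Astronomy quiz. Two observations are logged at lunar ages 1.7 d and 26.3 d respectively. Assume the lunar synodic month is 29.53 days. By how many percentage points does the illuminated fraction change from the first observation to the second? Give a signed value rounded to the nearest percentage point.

+8 percentage points

θ₁ = 360° × 1.7/29.53 = 20.7°, f₁ = (1 − cos θ₁)/2 = 0.032.
θ₂ = 360° × 26.3/29.53 = 320.6°, f₂ = (1 − cos θ₂)/2 = 0.114.
Change = f₂ − f₁ = +0.081 → +8 percentage points.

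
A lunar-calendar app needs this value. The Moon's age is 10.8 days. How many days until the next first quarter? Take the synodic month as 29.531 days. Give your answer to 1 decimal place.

26.1 days

First quarter is 0.25 of the way through the cycle: age 0.25 × 29.531 = 7.383 d.
This lunation's first quarter (7.383 d) has passed, so add one period: 36.914 − 10.8 = 26.114 days.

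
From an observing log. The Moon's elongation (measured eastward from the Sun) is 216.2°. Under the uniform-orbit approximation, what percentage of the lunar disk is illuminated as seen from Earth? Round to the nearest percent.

90%

f = (1 − cos 216.2°)/2 = (1 − (-0.807))/2 ≈ 0.903, i.e. 90%.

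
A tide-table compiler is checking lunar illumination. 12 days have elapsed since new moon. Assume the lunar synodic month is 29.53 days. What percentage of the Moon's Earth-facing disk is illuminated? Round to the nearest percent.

The Moon has covered 12/29.53 of its cycle, so θ ≈ 360° × 12/29.53 = 146.3°.
With cos θ = (-0.832), the lit fraction is (1 − (-0.832))/2 ≈ 0.916, so 92%.

92%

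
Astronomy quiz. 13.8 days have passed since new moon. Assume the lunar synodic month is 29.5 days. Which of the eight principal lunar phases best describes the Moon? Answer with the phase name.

θ ≈ 360° × 13.8/29.5 = 168°, which falls in the full moon sector.

full moon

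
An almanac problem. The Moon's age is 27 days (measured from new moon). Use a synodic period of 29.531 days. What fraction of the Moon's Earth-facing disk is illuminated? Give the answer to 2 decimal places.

Phase angle: θ = 360°·(27 d)/(29.531 d) = 329.1°.
Illuminated fraction = (1 − cos 329.1°)/2 = (1 − 0.858)/2 ≈ 0.071.

0.07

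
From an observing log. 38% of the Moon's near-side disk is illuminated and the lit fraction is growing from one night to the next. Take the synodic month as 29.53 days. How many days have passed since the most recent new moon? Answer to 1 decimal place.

6.2 days

cos θ = 1 − 2f = 0.240, giving a principal value of 76.1°.
Before full moon the principal value applies: θ = 76.1°.
That fraction of the synodic month is 76.1/360 × 29.53 d ≈ 6.24 d.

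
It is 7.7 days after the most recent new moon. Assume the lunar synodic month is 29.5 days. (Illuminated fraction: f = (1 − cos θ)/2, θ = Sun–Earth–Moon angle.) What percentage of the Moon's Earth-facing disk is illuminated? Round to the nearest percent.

53%

Elongation θ = 360° × 7.7/29.5 ≈ 94.0°.
With cos θ = (-0.069), the lit fraction is (1 − (-0.069))/2 ≈ 0.535, so 53%.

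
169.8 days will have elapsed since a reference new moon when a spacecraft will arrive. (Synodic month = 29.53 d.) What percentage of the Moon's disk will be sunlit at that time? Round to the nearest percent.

50%

169.8 d spans 5 complete synodic months (5 × 29.53 = 147.65 d) plus 22.15 d.
Elongation θ = 360° × 22.15/29.53 ≈ 270.0°.
cos 270.0° = 0.001, so f = (1 − 0.001)/2 = 0.500, so 50%.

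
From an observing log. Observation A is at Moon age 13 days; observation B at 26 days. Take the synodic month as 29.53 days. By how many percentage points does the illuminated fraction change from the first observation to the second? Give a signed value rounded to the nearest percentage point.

-83 pp

First observation: θ = 360°·13/29.53 = 158.5°, so f = 0.965.
Second observation: θ = 317.0°, f = 0.135.
Δf = 0.135 − 0.965 = -0.831, i.e. -83 pp.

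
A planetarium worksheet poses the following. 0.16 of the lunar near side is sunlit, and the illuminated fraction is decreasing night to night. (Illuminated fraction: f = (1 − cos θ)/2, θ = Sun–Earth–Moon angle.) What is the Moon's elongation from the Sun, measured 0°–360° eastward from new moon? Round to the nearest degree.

313°

Invert f = (1 − cos θ)/2 to get cos θ = 1 − 2(0.16) = 0.680, hence θ₀ = arccos 0.680 = 47.2°.
Waning ⇒ past full, so θ = 360° − 47.2° = 312.8°.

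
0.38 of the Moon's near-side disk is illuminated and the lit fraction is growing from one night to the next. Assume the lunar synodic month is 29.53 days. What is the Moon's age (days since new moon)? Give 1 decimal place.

From f = (1 − cos θ)/2: cos θ = 1 − 2×0.38 = 0.240; arccos → 76.1°.
The Moon is waxing (0°–180°), so θ = 76.1° directly.
Age = 29.53 × 76.1°/360° ≈ 6.24 days.

6.2 days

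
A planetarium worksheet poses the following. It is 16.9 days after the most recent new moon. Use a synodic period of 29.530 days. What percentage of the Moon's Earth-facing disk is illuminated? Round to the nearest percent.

95%

Elongation θ = 360° × 16.9/29.530 ≈ 206.0°.
With cos θ = (-0.899), the lit fraction is (1 − (-0.899))/2 ≈ 0.949, so 95%.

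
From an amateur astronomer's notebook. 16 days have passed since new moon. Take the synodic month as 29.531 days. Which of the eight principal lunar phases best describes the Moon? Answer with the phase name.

At 16/29.531 of the cycle, θ ≈ 195° — the full moon range.

full moon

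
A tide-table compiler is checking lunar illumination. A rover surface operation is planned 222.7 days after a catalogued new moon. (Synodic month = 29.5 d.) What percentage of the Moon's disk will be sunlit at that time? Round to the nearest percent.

222.7/29.5 = 7.549 lunations, so 7 complete cycles and 16.20 d into the next.
The Moon has covered 16.20/29.5 of its cycle, so θ ≈ 360° × 16.20/29.5 = 197.7°.
cos 197.7° = (-0.953), so f = (1 − (-0.953))/2 = 0.976, so 98%.

98%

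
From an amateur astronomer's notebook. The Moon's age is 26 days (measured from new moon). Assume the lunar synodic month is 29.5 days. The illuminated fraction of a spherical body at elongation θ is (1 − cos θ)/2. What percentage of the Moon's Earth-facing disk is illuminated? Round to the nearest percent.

Elongation θ = 360° × 26/29.5 ≈ 317.3°.
cos 317.3° = 0.735, so f = (1 − 0.735)/2 = 0.133, so 13%.

13%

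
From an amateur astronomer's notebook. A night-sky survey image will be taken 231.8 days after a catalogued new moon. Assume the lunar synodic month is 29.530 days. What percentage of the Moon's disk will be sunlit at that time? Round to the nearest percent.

21%

231.8/29.530 = 7.850 lunations, so 7 complete cycles and 25.09 d into the next.
Phase angle: θ = 360°·(25.09 d)/(29.530 d) = 305.9°.
cos 305.9° = 0.586, so f = (1 − 0.586)/2 = 0.207, so 21%.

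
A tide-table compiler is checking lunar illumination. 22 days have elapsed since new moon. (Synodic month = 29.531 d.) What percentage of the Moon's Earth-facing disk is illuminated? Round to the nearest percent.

52%

Phase angle: θ = 360°·(22 d)/(29.531 d) = 268.2°.
cos 268.2° = (-0.032), so f = (1 − (-0.032))/2 = 0.516, so 52%.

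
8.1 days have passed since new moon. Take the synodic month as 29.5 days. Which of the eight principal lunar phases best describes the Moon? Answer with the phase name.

first quarter

θ ≈ 360° × 8.1/29.5 = 99°, which falls in the first quarter sector.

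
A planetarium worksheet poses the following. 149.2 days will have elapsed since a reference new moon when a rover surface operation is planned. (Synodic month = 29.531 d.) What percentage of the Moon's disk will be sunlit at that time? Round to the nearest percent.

3%

149.2/29.531 = 5.052 lunations, so 5 complete cycles and 1.54 d into the next.
Elongation θ = 360° × 1.54/29.531 ≈ 18.8°.
cos 18.8° = 0.946, so f = (1 − 0.946)/2 = 0.027, so 3%.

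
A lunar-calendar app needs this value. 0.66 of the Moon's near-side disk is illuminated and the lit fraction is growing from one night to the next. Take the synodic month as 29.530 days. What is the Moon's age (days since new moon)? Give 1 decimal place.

From f = (1 − cos θ)/2: cos θ = 1 − 2×0.66 = -0.320; arccos → 108.7°.
Before full moon the principal value applies: θ = 108.7°.
At 360°/29.530 d per day, 108.7° corresponds to 8.91 days.

8.9 days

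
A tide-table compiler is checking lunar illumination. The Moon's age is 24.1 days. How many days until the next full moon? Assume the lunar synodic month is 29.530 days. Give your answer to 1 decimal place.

Full moon occurs at elongation 180°, i.e. at age 29.530 × 180/360 = 14.765 d.
Already past this cycle's full moon; the next is at 14.765 + 29.530 = 44.295 d, so 44.295 − 24.1 = 20.195 days.

20.2 days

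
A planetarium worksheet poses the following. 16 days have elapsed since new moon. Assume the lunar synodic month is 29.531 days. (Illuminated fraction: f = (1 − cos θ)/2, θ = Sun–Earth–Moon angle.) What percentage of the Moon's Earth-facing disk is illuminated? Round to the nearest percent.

98%

Phase angle: θ = 360°·(16 d)/(29.531 d) = 195.0°.
cos 195.0° = (-0.966), so f = (1 − (-0.966))/2 = 0.983, so 98%.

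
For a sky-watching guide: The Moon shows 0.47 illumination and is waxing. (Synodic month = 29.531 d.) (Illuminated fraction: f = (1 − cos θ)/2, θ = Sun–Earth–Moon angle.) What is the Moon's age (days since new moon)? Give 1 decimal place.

Invert f = (1 − cos θ)/2 to get cos θ = 1 − 2(0.47) = 0.060, hence θ₀ = arccos 0.060 = 86.6°.
The Moon is waxing (0°–180°), so θ = 86.6° directly.
That fraction of the synodic month is 86.6/360 × 29.531 d ≈ 7.10 d.

7.1 days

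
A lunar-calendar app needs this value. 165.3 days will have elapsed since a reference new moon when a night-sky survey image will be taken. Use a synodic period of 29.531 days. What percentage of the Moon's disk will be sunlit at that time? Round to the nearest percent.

165.3 d spans 5 complete synodic months (5 × 29.531 = 147.66 d) plus 17.65 d.
The Moon has covered 17.65/29.531 of its cycle, so θ ≈ 360° × 17.65/29.531 = 215.1°.
Illuminated fraction = (1 − cos 215.1°)/2 = (1 − (-0.818))/2 ≈ 0.909, so 91%.

91%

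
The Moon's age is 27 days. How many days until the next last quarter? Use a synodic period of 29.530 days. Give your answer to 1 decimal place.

Last quarter occurs at elongation 270°, i.e. at age 29.530 × 270/360 = 22.148 d.
Already past this cycle's last quarter; the next is at 22.148 + 29.530 = 51.678 d, so 51.678 − 27 = 24.678 days.

24.7 days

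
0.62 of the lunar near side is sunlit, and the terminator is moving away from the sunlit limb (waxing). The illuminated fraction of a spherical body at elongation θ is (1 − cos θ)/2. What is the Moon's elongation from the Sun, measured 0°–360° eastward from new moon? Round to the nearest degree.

Invert f = (1 − cos θ)/2 to get cos θ = 1 − 2(0.62) = -0.240, hence θ₀ = arccos -0.240 = 103.9°.
The Moon is waxing (0°–180°), so θ = 103.9° directly.

104°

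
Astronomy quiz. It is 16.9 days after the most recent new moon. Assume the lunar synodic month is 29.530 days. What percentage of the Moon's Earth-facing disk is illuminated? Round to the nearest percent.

Elongation θ = 360° × 16.9/29.530 ≈ 206.0°.
cos 206.0° = (-0.899), so f = (1 − (-0.899))/2 = 0.949, so 95%.

95%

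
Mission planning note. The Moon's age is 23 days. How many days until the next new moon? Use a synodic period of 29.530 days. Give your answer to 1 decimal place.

The next new moon completes the synodic month: 29.530 − 23 = 6.530 days.

6.5 days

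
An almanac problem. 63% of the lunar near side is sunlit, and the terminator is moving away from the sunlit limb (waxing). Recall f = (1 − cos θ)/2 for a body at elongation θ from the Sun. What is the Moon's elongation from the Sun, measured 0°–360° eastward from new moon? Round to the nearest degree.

From f = (1 − cos θ)/2: cos θ = 1 − 2×0.63 = -0.260; arccos → 105.1°.
The Moon is waxing (0°–180°), so θ = 105.1° directly.

105°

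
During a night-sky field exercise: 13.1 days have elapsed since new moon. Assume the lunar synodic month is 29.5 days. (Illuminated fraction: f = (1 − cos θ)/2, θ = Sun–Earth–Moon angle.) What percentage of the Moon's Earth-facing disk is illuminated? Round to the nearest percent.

97%

The Moon has covered 13.1/29.5 of its cycle, so θ ≈ 360° × 13.1/29.5 = 159.9°.
cos 159.9° = (-0.939), so f = (1 − (-0.939))/2 = 0.969, so 97%.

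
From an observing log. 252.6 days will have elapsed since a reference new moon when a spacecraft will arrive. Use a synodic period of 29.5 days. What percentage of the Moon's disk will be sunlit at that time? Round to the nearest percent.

Reduce mod P: 252.6 − 8×29.5 = 16.60 d into the current lunation.
Elongation θ = 360° × 16.60/29.5 ≈ 202.6°.
Illuminated fraction = (1 − cos 202.6°)/2 = (1 − (-0.923))/2 ≈ 0.962, so 96%.

96%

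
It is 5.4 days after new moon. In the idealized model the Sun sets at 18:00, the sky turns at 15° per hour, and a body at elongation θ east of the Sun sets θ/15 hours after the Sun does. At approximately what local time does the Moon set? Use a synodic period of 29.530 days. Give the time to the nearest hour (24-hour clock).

Phase angle: θ = 360°·(5.4 d)/(29.530 d) = 65.8°.
Delay after the Sun = 65.8° / (15°/h) ≈ 4.39 h.
18:00 + 4.39 h ≈ 22:23 → 22:00 to the nearest hour.

22:00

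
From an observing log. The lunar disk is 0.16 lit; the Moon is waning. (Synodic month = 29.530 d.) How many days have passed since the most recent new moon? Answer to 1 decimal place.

From f = (1 − cos θ)/2: cos θ = 1 − 2×0.16 = 0.680; arccos → 47.2°.
Since the Moon is past full (waning), take the reflex angle: θ = 360° − 47.2° = 312.8°.
That fraction of the synodic month is 312.8/360 × 29.530 d ≈ 25.66 d.

25.7 days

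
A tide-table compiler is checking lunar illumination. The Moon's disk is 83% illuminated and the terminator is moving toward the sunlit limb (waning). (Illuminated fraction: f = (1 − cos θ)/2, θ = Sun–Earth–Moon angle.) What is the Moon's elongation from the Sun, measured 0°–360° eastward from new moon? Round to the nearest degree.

cos θ = 1 − 2f = -0.660, giving a principal value of 131.3°.
Waning ⇒ past full, so θ = 360° − 131.3° = 228.7°.

229°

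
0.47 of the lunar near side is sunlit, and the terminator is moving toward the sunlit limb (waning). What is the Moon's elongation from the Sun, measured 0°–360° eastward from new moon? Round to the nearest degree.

From f = (1 − cos θ)/2: cos θ = 1 − 2×0.47 = 0.060; arccos → 86.6°.
Waning ⇒ past full, so θ = 360° − 86.6° = 273.4°.

273°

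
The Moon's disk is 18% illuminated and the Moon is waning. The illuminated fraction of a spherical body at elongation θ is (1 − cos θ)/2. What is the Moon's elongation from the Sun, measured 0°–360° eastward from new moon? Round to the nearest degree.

Invert f = (1 − cos θ)/2 to get cos θ = 1 − 2(0.18) = 0.640, hence θ₀ = arccos 0.640 = 50.2°.
A waning Moon lies in 180°–360°, so θ = 360° − 50.2° = 309.8°.

310°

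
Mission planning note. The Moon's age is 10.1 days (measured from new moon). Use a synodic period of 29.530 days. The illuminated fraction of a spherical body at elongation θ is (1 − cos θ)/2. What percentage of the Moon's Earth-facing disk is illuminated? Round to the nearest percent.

Elongation θ = 360° × 10.1/29.530 ≈ 123.1°.
cos 123.1° = (-0.547), so f = (1 − (-0.547))/2 = 0.773, so 77%.

77%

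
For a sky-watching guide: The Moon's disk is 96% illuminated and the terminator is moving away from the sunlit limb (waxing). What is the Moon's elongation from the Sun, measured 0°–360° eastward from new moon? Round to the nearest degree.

Invert f = (1 − cos θ)/2 to get cos θ = 1 − 2(0.96) = -0.920, hence θ₀ = arccos -0.920 = 156.9°.
The Moon is waxing (0°–180°), so θ = 156.9° directly.

157°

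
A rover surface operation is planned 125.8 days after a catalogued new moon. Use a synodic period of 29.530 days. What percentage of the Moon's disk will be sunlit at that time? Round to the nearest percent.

53%

125.8 d spans 4 complete synodic months (4 × 29.530 = 118.12 d) plus 7.68 d.
Elongation θ = 360° × 7.68/29.530 ≈ 93.6°.
With cos θ = (-0.063), the lit fraction is (1 − (-0.063))/2 ≈ 0.532, so 53%.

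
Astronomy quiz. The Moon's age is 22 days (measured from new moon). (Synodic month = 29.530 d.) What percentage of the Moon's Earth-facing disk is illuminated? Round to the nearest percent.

Phase angle: θ = 360°·(22 d)/(29.530 d) = 268.2°.
With cos θ = (-0.031), the lit fraction is (1 − (-0.031))/2 ≈ 0.516, so 52%.

52%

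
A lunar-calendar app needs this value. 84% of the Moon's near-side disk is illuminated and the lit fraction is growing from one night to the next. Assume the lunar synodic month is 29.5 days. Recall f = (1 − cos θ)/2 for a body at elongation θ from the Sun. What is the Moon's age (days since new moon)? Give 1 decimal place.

10.9 days

Invert f = (1 − cos θ)/2 to get cos θ = 1 − 2(0.84) = -0.680, hence θ₀ = arccos -0.680 = 132.8°.
Waxing ⇒ before full, so θ = 132.8°.
At 360°/29.5 d per day, 132.8° corresponds to 10.89 days.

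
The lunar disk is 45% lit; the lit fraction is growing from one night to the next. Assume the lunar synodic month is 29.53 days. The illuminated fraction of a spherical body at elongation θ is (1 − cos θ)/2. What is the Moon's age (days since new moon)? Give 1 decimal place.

6.9 days

From f = (1 − cos θ)/2: cos θ = 1 − 2×0.45 = 0.100; arccos → 84.3°.
Before full moon the principal value applies: θ = 84.3°.
Age = 29.53 × 84.3°/360° ≈ 6.91 days.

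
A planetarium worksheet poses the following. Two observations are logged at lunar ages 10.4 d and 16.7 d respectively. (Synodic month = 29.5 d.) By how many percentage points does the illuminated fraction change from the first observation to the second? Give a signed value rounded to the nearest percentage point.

First observation: θ = 360°·10.4/29.5 = 126.9°, so f = 0.800.
Second observation: θ = 203.8°, f = 0.957.
Δf = 0.957 − 0.800 = +0.157, i.e. +16 pp.

+16 percentage points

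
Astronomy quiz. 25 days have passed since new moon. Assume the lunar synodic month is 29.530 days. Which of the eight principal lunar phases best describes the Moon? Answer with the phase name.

At 25/29.530 of the cycle, θ ≈ 305° — the waning crescent range.

waning crescent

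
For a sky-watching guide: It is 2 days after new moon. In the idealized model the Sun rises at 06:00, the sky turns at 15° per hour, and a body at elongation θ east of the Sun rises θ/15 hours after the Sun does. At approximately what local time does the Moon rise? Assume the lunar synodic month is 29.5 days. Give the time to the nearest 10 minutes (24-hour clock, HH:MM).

07:40

Elongation θ = 360° × 2/29.5 ≈ 24.4°.
At 15° of sky rotation per hour, 24.4° corresponds to a 1.63 h lag.
06:00 + 1.627 h ≈ 07:38 → 07:40 to the nearest ten minutes.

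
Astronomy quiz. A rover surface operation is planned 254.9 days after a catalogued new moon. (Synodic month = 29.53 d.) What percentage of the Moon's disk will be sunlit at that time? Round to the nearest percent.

84%

254.9/29.53 = 8.632 lunations, so 8 complete cycles and 18.66 d into the next.
Phase angle: θ = 360°·(18.66 d)/(29.53 d) = 227.5°.
cos 227.5° = (-0.676), so f = (1 − (-0.676))/2 = 0.838, so 84%.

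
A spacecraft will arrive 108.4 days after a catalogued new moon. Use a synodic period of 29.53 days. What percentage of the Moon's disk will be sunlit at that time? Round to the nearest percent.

74%

108.4 d spans 3 complete synodic months (3 × 29.53 = 88.59 d) plus 19.81 d.
The Moon has covered 19.81/29.53 of its cycle, so θ ≈ 360° × 19.81/29.53 = 241.5°.
With cos θ = (-0.477), the lit fraction is (1 − (-0.477))/2 ≈ 0.739, so 74%.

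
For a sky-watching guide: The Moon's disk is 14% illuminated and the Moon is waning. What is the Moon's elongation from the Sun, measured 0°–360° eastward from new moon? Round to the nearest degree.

cos θ = 1 − 2f = 0.720, giving a principal value of 43.9°.
A waning Moon lies in 180°–360°, so θ = 360° − 43.9° = 316.1°.

316°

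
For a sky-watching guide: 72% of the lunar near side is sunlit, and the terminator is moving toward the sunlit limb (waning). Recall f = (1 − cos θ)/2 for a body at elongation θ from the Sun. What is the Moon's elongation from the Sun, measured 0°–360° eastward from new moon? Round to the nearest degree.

From f = (1 − cos θ)/2: cos θ = 1 − 2×0.72 = -0.440; arccos → 116.1°.
A waning Moon lies in 180°–360°, so θ = 360° − 116.1° = 243.9°.

244°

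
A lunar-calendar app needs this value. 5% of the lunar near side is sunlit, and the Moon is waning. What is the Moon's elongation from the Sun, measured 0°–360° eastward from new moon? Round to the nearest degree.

334°

From f = (1 − cos θ)/2: cos θ = 1 − 2×0.05 = 0.900; arccos → 25.8°.
A waning Moon lies in 180°–360°, so θ = 360° − 25.8° = 334.2°.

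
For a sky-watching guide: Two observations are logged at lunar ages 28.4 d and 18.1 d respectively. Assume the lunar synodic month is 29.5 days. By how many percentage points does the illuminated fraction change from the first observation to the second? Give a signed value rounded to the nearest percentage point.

First observation: θ = 360°·28.4/29.5 = 346.6°, so f = 0.014.
Second observation: θ = 220.9°, f = 0.878.
Δf = 0.878 − 0.014 = +0.864, i.e. +86 pp.

+86 pp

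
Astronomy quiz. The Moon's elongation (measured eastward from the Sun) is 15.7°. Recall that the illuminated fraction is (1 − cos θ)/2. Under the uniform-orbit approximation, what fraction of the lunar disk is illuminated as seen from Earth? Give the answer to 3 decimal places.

0.019

cos 15.7° = 0.963, so f = (1 − 0.963)/2 = 0.019.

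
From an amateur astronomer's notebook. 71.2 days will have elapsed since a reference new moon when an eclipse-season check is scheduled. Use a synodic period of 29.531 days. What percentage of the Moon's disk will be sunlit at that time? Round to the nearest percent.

92%

Reduce mod P: 71.2 − 2×29.531 = 12.14 d into the current lunation.
The Moon has covered 12.14/29.531 of its cycle, so θ ≈ 360° × 12.14/29.531 = 148.0°.
Illuminated fraction = (1 − cos 148.0°)/2 = (1 − (-0.848))/2 ≈ 0.924, so 92%.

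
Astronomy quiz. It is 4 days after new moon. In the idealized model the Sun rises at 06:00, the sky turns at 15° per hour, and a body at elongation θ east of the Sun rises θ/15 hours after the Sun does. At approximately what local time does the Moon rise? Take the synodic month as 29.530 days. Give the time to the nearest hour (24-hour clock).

09:00

Phase angle: θ = 360°·(4 d)/(29.530 d) = 48.8°.
The Moon trails the Sun by θ/15 = 48.8/15 ≈ 3.25 hours.
06:00 + 3.25 h ≈ 09:15 → 09:00 to the nearest hour.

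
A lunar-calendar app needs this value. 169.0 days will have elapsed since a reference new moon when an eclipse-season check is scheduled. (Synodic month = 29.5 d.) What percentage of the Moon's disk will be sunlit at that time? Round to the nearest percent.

169.0/29.5 = 5.729 lunations, so 5 complete cycles and 21.50 d into the next.
The Moon has covered 21.50/29.5 of its cycle, so θ ≈ 360° × 21.50/29.5 = 262.4°.
cos 262.4° = (-0.133), so f = (1 − (-0.133))/2 = 0.566, so 57%.

57%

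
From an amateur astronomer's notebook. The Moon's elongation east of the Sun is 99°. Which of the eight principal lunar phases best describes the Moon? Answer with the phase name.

The first quarter sector spans roughly 68°–112°; 99° falls inside it.

first quarter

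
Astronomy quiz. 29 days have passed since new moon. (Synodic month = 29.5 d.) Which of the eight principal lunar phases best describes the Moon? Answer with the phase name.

θ ≈ 360° × 29/29.5 = 354°, which falls in the new moon sector.

new moon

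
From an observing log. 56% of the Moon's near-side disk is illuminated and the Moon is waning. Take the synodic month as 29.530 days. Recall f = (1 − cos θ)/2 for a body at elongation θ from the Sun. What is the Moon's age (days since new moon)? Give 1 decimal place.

21.6 days

cos θ = 1 − 2f = -0.120, giving a principal value of 96.9°.
Since the Moon is past full (waning), take the reflex angle: θ = 360° − 96.9° = 263.1°.
At 360°/29.530 d per day, 263.1° corresponds to 21.58 days.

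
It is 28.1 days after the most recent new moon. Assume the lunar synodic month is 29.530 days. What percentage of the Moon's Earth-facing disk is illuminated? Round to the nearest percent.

Phase angle: θ = 360°·(28.1 d)/(29.530 d) = 342.6°.
With cos θ = 0.954, the lit fraction is (1 − 0.954)/2 ≈ 0.023, so 2%.

2%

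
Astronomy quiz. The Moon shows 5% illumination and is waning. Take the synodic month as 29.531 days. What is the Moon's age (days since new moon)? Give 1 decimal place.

27.4 days

cos θ = 1 − 2f = 0.900, giving a principal value of 25.8°.
Since the Moon is past full (waning), take the reflex angle: θ = 360° − 25.8° = 334.2°.
At 360°/29.531 d per day, 334.2° corresponds to 27.41 days.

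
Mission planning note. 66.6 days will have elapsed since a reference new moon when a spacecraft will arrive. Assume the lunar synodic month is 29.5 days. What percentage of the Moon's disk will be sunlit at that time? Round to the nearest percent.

66.6/29.5 = 2.258 lunations, so 2 complete cycles and 7.60 d into the next.
Elongation θ = 360° × 7.60/29.5 ≈ 92.7°.
cos 92.7° = (-0.048), so f = (1 − (-0.048))/2 = 0.524, so 52%.

52%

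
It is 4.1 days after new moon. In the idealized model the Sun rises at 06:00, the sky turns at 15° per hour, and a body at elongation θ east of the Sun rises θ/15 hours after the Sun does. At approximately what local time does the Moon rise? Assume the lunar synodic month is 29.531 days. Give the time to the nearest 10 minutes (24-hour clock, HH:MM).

Elongation θ = 360° × 4.1/29.531 ≈ 50.0°.
At 15° of sky rotation per hour, 50.0° corresponds to a 3.33 h lag.
06:00 + 3.332 h ≈ 09:20 → 09:20 to the nearest ten minutes.

09:20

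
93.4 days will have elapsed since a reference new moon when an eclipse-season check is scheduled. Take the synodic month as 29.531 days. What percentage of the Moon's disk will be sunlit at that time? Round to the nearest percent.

93.4 d spans 3 complete synodic months (3 × 29.531 = 88.59 d) plus 4.81 d.
Elongation θ = 360° × 4.81/29.531 ≈ 58.6°.
With cos θ = 0.521, the lit fraction is (1 − 0.521)/2 ≈ 0.239, so 24%.

24%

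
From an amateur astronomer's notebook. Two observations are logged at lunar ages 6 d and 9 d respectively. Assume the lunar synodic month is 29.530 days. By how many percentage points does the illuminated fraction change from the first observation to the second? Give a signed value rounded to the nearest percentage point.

First observation: θ = 360°·6/29.530 = 73.1°, so f = 0.355.
Second observation: θ = 109.7°, f = 0.669.
Δf = 0.669 − 0.355 = +0.314, i.e. +31 pp.

+31 percentage points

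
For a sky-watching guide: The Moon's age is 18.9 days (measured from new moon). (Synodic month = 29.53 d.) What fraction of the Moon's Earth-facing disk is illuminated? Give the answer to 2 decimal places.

0.82

Phase angle: θ = 360°·(18.9 d)/(29.53 d) = 230.4°.
With cos θ = (-0.637), the lit fraction is (1 − (-0.637))/2 ≈ 0.819.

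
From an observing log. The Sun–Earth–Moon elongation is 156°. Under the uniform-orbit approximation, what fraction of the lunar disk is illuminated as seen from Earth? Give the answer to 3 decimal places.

Half-versine of 156°: (1 − (-0.914))/2 = 0.957.

0.957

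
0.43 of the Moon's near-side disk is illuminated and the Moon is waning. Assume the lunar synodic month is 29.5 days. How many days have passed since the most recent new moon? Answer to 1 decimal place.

22.8 days

From f = (1 − cos θ)/2: cos θ = 1 − 2×0.43 = 0.140; arccos → 82.0°.
A waning Moon lies in 180°–360°, so θ = 360° − 82.0° = 278.0°.
That fraction of the synodic month is 278.0/360 × 29.5 d ≈ 22.78 d.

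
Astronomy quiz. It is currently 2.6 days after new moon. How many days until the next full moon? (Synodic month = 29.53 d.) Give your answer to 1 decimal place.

12.2 days

Full moon occurs at elongation 180°, i.e. at age 29.53 × 180/360 = 14.765 d.
So 12.165 days remain (14.765 − 2.6).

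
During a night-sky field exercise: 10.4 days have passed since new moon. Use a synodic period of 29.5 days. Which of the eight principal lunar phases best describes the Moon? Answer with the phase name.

waxing gibbous

θ ≈ 360° × 10.4/29.5 = 127°, which falls in the waxing gibbous sector.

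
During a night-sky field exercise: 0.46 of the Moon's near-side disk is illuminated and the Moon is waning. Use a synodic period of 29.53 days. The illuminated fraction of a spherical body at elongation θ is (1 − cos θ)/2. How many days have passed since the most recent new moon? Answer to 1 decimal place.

22.5 days

From f = (1 − cos θ)/2: cos θ = 1 − 2×0.46 = 0.080; arccos → 85.4°.
Since the Moon is past full (waning), take the reflex angle: θ = 360° − 85.4° = 274.6°.
Age = 29.53 × 274.6°/360° ≈ 22.52 days.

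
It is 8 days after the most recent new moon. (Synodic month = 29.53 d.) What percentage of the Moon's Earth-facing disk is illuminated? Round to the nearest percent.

Elongation θ = 360° × 8/29.53 ≈ 97.5°.
With cos θ = (-0.131), the lit fraction is (1 − (-0.131))/2 ≈ 0.566, so 57%.

57%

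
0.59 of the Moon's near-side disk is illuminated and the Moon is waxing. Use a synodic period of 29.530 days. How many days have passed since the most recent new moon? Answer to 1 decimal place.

8.2 days

From f = (1 − cos θ)/2: cos θ = 1 − 2×0.59 = -0.180; arccos → 100.4°.
The Moon is waxing (0°–180°), so θ = 100.4° directly.
At 360°/29.530 d per day, 100.4° corresponds to 8.23 days.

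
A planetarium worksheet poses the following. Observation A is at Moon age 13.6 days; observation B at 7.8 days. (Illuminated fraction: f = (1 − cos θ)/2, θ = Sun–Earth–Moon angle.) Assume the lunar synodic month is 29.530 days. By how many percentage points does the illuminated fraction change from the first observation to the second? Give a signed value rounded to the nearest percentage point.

-44 pp

θ₁ = 360° × 13.6/29.530 = 165.8°, f₁ = (1 − cos θ₁)/2 = 0.985.
θ₂ = 360° × 7.8/29.530 = 95.1°, f₂ = (1 − cos θ₂)/2 = 0.544.
Change = f₂ − f₁ = -0.440 → -44 percentage points.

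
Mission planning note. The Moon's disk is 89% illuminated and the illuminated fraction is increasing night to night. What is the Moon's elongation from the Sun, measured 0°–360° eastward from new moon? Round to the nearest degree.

141°

From f = (1 − cos θ)/2: cos θ = 1 − 2×0.89 = -0.780; arccos → 141.3°.
The Moon is waxing (0°–180°), so θ = 141.3° directly.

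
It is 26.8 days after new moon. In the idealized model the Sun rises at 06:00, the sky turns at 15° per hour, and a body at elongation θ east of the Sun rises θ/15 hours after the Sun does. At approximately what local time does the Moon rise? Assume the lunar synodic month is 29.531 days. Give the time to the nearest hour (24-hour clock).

04:00

Phase angle: θ = 360°·(26.8 d)/(29.531 d) = 326.7°.
At 15° of sky rotation per hour, 326.7° corresponds to a 21.78 h lag.
06:00 + 21.78 h ≈ 03:47 → 04:00 to the nearest hour.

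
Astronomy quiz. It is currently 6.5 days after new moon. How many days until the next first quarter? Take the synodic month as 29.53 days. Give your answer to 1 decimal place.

0.9 days

First quarter occurs at elongation 90°, i.e. at age 29.53 × 90/360 = 7.383 d.
That is 7.383 − 6.5 = 0.883 days ahead.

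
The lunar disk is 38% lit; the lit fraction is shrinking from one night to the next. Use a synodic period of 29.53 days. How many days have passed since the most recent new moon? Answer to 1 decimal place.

Invert f = (1 − cos θ)/2 to get cos θ = 1 − 2(0.38) = 0.240, hence θ₀ = arccos 0.240 = 76.1°.
Since the Moon is past full (waning), take the reflex angle: θ = 360° − 76.1° = 283.9°.
Age = 29.53 × 283.9°/360° ≈ 23.29 days.

23.3 days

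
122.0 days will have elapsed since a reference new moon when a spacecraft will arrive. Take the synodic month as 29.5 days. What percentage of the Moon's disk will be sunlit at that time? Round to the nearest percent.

Reduce mod P: 122.0 − 4×29.5 = 4.00 d into the current lunation.
The Moon has covered 4.00/29.5 of its cycle, so θ ≈ 360° × 4.00/29.5 = 48.8°.
Illuminated fraction = (1 − cos 48.8°)/2 = (1 − 0.659)/2 ≈ 0.171, so 17%.

17%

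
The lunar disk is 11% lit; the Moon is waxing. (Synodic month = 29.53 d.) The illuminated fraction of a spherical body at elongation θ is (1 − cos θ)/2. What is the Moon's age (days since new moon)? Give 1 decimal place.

3.2 days

Invert f = (1 − cos θ)/2 to get cos θ = 1 − 2(0.11) = 0.780, hence θ₀ = arccos 0.780 = 38.7°.
Before full moon the principal value applies: θ = 38.7°.
At 360°/29.53 d per day, 38.7° corresponds to 3.18 days.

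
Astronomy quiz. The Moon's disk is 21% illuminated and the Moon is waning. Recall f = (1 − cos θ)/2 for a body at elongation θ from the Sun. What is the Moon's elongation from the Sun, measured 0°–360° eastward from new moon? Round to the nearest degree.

From f = (1 − cos θ)/2: cos θ = 1 − 2×0.21 = 0.580; arccos → 54.5°.
Since the Moon is past full (waning), take the reflex angle: θ = 360° − 54.5° = 305.5°.

305°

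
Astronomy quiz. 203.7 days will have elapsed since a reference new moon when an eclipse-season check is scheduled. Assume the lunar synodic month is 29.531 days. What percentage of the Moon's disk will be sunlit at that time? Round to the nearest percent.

10%

Reduce mod P: 203.7 − 6×29.531 = 26.51 d into the current lunation.
The Moon has covered 26.51/29.531 of its cycle, so θ ≈ 360° × 26.51/29.531 = 323.2°.
With cos θ = 0.801, the lit fraction is (1 − 0.801)/2 ≈ 0.100, so 10%.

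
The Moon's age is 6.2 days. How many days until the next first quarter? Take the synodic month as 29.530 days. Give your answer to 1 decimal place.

First quarter is 0.25 of the way through the cycle: age 0.25 × 29.530 = 7.383 d.
That is 7.383 − 6.2 = 1.183 days ahead.

1.2 days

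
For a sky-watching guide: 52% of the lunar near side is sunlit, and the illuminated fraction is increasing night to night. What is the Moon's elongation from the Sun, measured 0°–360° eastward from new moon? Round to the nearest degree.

92°

cos θ = 1 − 2f = -0.040, giving a principal value of 92.3°.
Waxing ⇒ before full, so θ = 92.3°.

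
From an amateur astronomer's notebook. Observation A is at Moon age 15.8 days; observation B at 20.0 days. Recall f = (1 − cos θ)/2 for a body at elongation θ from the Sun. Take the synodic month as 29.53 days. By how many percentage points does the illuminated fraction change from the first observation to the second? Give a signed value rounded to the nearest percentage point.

-27 pp

First observation: θ = 360°·15.8/29.53 = 192.6°, so f = 0.988.
Second observation: θ = 243.8°, f = 0.721.
Δf = 0.721 − 0.988 = -0.267, i.e. -27 pp.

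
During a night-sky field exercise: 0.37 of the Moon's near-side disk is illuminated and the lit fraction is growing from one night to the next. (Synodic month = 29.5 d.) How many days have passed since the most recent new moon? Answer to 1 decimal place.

From f = (1 − cos θ)/2: cos θ = 1 − 2×0.37 = 0.260; arccos → 74.9°.
Before full moon the principal value applies: θ = 74.9°.
At 360°/29.5 d per day, 74.9° corresponds to 6.14 days.

6.1 days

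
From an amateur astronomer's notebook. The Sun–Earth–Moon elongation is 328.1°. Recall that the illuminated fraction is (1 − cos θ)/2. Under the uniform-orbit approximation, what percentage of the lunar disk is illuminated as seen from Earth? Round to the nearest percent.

8%

cos 328.1° = 0.849, so f = (1 − 0.849)/2 = 0.076, i.e. 8%.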